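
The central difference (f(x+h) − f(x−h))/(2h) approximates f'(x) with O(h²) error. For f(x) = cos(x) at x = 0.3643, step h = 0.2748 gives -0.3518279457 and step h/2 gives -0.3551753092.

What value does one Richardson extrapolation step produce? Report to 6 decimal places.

-0.356291

Order 2 gives 2^r = 4 and 2^r − 1 = 3.
4·(-0.3551753092) = -1.4207012368; subtract (-0.3518279457) → -1.0688732911
Denominator 4 − 1 = 3.
Result: -0.3562910970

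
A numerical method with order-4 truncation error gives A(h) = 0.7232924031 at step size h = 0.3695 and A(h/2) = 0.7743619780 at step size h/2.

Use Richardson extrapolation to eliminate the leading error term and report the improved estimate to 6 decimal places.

With r = 4 the leading error scales as h^4, so the weight is 2^4 = 16.
16*0.7743619780 − 0.7232924031 = 11.6664992449
R = 11.6664992449/15 = 0.7777666163
Shift from A(h/2): +0.0034046383.

0.777767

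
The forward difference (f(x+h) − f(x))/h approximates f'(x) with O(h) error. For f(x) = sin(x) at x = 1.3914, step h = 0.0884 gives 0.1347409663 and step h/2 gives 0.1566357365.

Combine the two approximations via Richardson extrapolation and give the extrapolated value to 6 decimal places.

0.178531

r = 1: numerator weight 2, denominator 1.
Difference of the inputs: 0.1566357365 − 0.1347409663 = 0.0218947702
Correction (A(h/2) − A(h))/(2 − 1) = 0.0218947702/1 = 0.0218947702
R = 0.1566357365 + 0.0218947702 = 0.1785305067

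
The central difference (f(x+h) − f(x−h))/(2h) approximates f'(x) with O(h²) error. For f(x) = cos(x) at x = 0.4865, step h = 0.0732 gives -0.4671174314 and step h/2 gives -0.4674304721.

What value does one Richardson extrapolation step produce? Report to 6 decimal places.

-0.467535

Method order is 2; weight 2^2 = 4.
A(h/2) − A(h) = -0.4674304721 − (-0.4671174314) = -0.0003130407
Correction (A(h/2) − A(h))/(4 − 1) = (-0.0003130407)/3 = -0.0001043469
R = -0.4674304721 − 0.0001043469 = -0.4675348190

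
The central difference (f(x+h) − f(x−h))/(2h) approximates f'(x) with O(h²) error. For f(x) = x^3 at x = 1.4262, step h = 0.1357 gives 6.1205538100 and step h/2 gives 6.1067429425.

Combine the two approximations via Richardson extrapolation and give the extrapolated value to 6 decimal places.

6.102139

With r = 2 the leading error scales as h^2, so the weight is 2^2 = 4.
4·6.1067429425 − 6.1205538100 = 18.3064179600
18.3064179600 ÷ 3 = 6.1021393200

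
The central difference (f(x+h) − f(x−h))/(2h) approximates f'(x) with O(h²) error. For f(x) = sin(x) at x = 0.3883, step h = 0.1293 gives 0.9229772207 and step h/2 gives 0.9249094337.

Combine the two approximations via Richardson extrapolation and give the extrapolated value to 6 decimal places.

Method order is 2; weight 2^2 = 4.
Weighted: 3.6996377348 − 0.9229772207 = 2.7766605141
Divide by 2^2 − 1 = 3.
R = 2.7766605141/3 = 0.9255535047

0.925554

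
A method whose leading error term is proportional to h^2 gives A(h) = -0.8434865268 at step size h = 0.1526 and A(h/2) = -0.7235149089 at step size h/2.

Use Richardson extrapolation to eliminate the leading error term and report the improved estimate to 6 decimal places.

The method has order 2: 2^2 = 4.
Top: 4(-0.7235149089) − (-0.8434865268) = -2.0505731088
Divide by 2^2 − 1 = 3.
Extrapolated: (-2.0505731088) / 3 = -0.6835243696
Gap between inputs: 1.200e-01; correction applied: +0.0399905393.

-0.683524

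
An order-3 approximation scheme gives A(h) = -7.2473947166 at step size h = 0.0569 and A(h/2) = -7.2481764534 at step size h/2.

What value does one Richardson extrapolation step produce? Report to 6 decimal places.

-7.248288

With r = 3 the leading error scales as h^3, so the weight is 2^3 = 8.
8·(-7.2481764534) − (-7.2473947166) = -50.7380169106
Denominator 8 − 1 = 7.
Extrapolated: (-50.7380169106) / 7 = -7.2482881301
Gap between inputs: 7.817e-04; correction applied: −0.0001116767.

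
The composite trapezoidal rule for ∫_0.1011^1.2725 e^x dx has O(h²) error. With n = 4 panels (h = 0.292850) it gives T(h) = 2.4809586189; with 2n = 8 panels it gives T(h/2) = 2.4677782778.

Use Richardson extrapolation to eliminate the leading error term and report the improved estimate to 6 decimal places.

r = 2: numerator weight 4, denominator 3.
Numerator 4·A(h/2) − A(h) = 4·2.4677782778 − 2.4809586189 = 7.3901544923
Denominator 4 − 1 = 3.
(4·2.4677782778 − 2.4809586189)/(4 − 1) = 2.4633848308

2.463385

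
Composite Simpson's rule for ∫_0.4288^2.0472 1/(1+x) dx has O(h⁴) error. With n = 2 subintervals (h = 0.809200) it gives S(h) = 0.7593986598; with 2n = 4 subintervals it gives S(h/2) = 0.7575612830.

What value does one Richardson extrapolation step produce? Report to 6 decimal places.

r = 4, so 2^r = 16.
A(h/2) − A(h) = 0.7575612830 − 0.7593986598 = -0.0018373768
Correction (A(h/2) − A(h))/(16 − 1) = (-0.0018373768)/15 = -0.0001224918
R = 0.7575612830 − 0.0001224918 = 0.7574387912
Shift from A(h/2): −0.0001224918.

0.757439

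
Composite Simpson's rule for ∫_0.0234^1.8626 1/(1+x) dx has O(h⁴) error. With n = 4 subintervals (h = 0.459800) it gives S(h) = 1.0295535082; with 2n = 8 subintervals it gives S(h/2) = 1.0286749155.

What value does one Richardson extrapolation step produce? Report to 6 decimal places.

1.028616

Method order is 4; weight 2^4 = 16.
Top: 16(1.0286749155) − (1.0295535082) = 15.4292451398
Denominator 16 − 1 = 15.
R = 15.4292451398/15 = 1.0286163427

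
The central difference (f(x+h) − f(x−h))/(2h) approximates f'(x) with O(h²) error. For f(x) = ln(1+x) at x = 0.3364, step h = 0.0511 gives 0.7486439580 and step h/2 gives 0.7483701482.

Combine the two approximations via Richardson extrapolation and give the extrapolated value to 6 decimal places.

0.748279

Leading term ∝ h^2; use weight 4 = 2^2.
4·0.7483701482 = 2.9934805928; subtract 0.7486439580 → 2.2448366348
Divide by 2^2 − 1 = 3.
Extrapolated: 2.2448366348 / 3 = 0.7482788783
Shift from A(h/2): −0.0000912699.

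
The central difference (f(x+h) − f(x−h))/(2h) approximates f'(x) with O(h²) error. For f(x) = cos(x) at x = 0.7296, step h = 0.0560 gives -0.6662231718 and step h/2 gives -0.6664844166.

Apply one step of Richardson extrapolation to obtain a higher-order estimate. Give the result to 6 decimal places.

-0.666571

Leading term ∝ h^2; use weight 4 = 2^2.
A(h/2) − A(h) = -0.6664844166 − (-0.6662231718) = -0.0002612448
Divide by 2^2 − 1 = 3: (-0.0002612448)/3 = -0.0000870816
R = -0.6664844166 − 0.0000870816 = -0.6665714982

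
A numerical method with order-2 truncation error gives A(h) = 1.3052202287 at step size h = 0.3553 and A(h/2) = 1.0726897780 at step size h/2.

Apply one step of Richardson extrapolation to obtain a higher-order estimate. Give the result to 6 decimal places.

r = 2: numerator weight 4, denominator 3.
Numerator 4·A(h/2) − A(h) = 4·1.0726897780 − 1.3052202287 = 2.9855388833
2.9855388833 ÷ 3 = 0.9951796278

0.995180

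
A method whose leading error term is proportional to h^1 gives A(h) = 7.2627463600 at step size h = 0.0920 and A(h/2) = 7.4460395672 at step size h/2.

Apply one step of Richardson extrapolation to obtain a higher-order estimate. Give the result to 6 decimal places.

7.629333

Error is O(h^1); halving h shrinks it by 2^1 = 2.
Numerator 2*A(h/2) − A(h) = 2*7.4460395672 − 7.2627463600 = 7.6293327744
Denominator 2 − 1 = 1.
So the Richardson estimate is 7.6293327744.
Gap between inputs: 1.833e-01; correction applied: +0.1832932072.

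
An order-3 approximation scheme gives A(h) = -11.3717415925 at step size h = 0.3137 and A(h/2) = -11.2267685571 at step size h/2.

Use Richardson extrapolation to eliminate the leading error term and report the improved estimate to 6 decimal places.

r = 3, so 2^r = 8.
Numerator 8 × A(h/2) − A(h) = 8 × (-11.2267685571) − (-11.3717415925) = -78.4424068643
Divide by 2^3 − 1 = 7.
(8 × (-11.2267685571) − (-11.3717415925))/(8 − 1) = -11.2060581235
Gap between inputs: 1.450e-01; correction applied: +0.0207104336.

-11.206058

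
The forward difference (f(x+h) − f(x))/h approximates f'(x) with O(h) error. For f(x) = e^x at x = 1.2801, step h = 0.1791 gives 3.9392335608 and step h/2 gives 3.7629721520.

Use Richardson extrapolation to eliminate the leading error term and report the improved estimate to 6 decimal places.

Leading term ∝ h^1; use weight 2 = 2^1.
2×3.7629721520 = 7.5259443040; subtract 3.9392335608 → 3.5867107432
Divide by 2^1 − 1 = 1.
Extrapolated: 3.5867107432 / 1 = 3.5867107432
Shift from A(h/2): −0.1762614088.

3.586711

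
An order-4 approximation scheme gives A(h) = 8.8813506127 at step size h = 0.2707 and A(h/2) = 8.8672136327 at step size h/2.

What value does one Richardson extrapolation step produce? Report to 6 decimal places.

Error is O(h^4); halving h shrinks it by 2^4 = 16.
2^4*A(h/2) = 141.8754181232; minus A(h) gives 132.9940675105.
132.9940675105 ÷ 15 = 8.8662711674

8.866271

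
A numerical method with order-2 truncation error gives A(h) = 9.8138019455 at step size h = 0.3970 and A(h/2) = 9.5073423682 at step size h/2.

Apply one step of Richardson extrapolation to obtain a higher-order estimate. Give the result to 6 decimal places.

9.405189

Order 2 gives 2^r = 4 and 2^r − 1 = 3.
Top: 4(9.5073423682) − (9.8138019455) = 28.2155675273
Divide by 2^2 − 1 = 3.
So the Richardson estimate is 9.4051891758.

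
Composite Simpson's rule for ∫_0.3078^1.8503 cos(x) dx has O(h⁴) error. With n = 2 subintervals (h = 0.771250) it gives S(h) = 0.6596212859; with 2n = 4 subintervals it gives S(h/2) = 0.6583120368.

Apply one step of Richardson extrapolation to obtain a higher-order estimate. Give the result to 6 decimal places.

With r = 4 the leading error scales as h^4, so the weight is 2^4 = 16.
2^4·A(h/2) = 10.5329925888; minus A(h) gives 9.8733713029.
Denominator 16 − 1 = 15.
(16·0.6583120368 − 0.6596212859)/(16 − 1) = 0.6582247535

0.658225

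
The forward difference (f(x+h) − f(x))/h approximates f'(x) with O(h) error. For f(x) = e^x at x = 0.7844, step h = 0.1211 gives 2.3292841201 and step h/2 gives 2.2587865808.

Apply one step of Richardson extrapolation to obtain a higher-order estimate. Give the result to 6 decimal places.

2.188289

Method order is 1; weight 2^1 = 2.
2*2.2587865808 = 4.5175731616; subtract 2.3292841201 → 2.1882890415
2.1882890415 ÷ 1 = 2.1882890415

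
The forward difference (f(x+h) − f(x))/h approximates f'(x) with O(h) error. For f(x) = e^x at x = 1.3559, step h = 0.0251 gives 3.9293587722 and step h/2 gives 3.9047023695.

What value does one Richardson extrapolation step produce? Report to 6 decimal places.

3.880046

r = 1: numerator weight 2, denominator 1.
Weighted: 7.8094047390 − 3.9293587722 = 3.8800459668
Denominator 2 − 1 = 1.
Result: 3.8800459668
Gap between inputs: 2.466e-02; correction applied: −0.0246564027.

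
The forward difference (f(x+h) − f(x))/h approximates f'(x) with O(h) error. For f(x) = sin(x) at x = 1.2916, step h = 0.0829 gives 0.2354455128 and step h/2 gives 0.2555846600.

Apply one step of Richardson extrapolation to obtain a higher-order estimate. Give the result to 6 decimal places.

Method order is 1; weight 2^1 = 2.
2·0.2555846600 − 0.2354455128 = 0.2757238072
Extrapolated: 0.2757238072 / 1 = 0.2757238072
Correction |R − A(h/2)| = 2.014e-02; gap |A(h/2) − A(h)| = 2.014e-02.

0.275724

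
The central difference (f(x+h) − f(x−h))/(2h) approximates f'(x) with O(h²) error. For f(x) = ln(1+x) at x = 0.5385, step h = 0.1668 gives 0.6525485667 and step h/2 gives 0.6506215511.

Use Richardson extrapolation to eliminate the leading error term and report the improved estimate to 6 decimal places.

0.649979

Error is O(h^2); halving h shrinks it by 2^2 = 4.
Difference of the inputs: 0.6506215511 − 0.6525485667 = -0.0019270156
Correction (A(h/2) − A(h))/(4 − 1) = (-0.0019270156)/3 = -0.0006423385
R = A(h/2) + (A(h/2) − A(h))/3 = 0.6506215511 − 0.0006423385 = 0.6499792126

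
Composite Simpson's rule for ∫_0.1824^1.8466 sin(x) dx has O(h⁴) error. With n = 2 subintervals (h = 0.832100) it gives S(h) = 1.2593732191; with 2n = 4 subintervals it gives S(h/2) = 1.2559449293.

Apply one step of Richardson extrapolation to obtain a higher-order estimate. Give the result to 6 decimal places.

1.255716

The method has order 4: 2^4 = 16.
Top: 16(1.2559449293) − (1.2593732191) = 18.8357456497
Denominator 16 − 1 = 15.
Extrapolated: 18.8357456497 / 15 = 1.2557163766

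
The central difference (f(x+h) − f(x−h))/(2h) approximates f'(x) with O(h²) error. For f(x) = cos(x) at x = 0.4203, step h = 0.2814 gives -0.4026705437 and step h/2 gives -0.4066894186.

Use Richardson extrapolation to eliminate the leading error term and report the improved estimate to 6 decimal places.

r = 2: numerator weight 4, denominator 3.
Numerator 4×A(h/2) − A(h) = 4×(-0.4066894186) − (-0.4026705437) = -1.2240871307
Extrapolated: (-1.2240871307) / 3 = -0.4080290436

-0.408029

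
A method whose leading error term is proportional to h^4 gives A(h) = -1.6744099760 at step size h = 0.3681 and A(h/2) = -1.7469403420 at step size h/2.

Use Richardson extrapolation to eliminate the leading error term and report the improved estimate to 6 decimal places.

-1.751776

r = 4: numerator weight 16, denominator 15.
Top: 16(-1.7469403420) − (-1.6744099760) = -26.2766354960
Denominator 16 − 1 = 15.
(-26.2766354960) ÷ 15 = -1.7517756997
Correction |R − A(h/2)| = 4.835e-03; gap |A(h/2) − A(h)| = 7.253e-02.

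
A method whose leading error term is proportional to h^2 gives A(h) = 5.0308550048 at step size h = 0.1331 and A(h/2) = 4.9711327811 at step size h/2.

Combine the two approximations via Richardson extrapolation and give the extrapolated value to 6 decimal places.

4.951225

With r = 2 the leading error scales as h^2, so the weight is 2^2 = 4.
Weighted: 19.8845311244 − 5.0308550048 = 14.8536761196
Divide by 2^2 − 1 = 3.
R = 14.8536761196/3 = 4.9512253732
Correction |R − A(h/2)| = 1.991e-02; gap |A(h/2) − A(h)| = 5.972e-02.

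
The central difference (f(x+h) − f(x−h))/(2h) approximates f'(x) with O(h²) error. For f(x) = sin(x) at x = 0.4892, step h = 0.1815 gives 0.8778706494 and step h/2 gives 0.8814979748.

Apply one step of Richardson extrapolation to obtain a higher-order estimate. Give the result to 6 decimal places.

Order 2 gives 2^r = 4 and 2^r − 1 = 3.
4*0.8814979748 = 3.5259918992; 3.5259918992 − 0.8778706494 = 2.6481212498
Divide by 2^2 − 1 = 3.
Result: 0.8827070833
Correction |R − A(h/2)| = 1.209e-03; gap |A(h/2) − A(h)| = 3.627e-03.

0.882707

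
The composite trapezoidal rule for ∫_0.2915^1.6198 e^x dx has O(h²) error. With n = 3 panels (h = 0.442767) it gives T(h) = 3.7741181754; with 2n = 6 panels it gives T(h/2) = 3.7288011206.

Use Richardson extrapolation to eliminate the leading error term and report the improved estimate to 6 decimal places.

Error is O(h^2); halving h shrinks it by 2^2 = 4.
A(h/2) − A(h) = 3.7288011206 − 3.7741181754 = -0.0453170548
Correction (A(h/2) − A(h))/(4 − 1) = (-0.0453170548)/3 = -0.0151056849
R = 3.7288011206 − 0.0151056849 = 3.7136954357

3.713695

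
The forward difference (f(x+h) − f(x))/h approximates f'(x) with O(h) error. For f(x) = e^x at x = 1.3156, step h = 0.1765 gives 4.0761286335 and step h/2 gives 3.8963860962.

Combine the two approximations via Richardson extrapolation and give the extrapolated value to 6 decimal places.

3.716644

Error is O(h^1); halving h shrinks it by 2^1 = 2.
Difference of the inputs: 3.8963860962 − 4.0761286335 = -0.1797425373
Correction (A(h/2) − A(h))/(2 − 1) = (-0.1797425373)/1 = -0.1797425373
R = A(h/2) + (A(h/2) − A(h))/1 = 3.8963860962 − 0.1797425373 = 3.7166435589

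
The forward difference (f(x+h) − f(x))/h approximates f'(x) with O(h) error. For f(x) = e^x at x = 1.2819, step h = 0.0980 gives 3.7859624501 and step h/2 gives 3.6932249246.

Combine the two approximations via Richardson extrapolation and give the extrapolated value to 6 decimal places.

3.600487

Error is O(h^1); halving h shrinks it by 2^1 = 2.
Weighted: 7.3864498492 − 3.7859624501 = 3.6004873991
(2·3.6932249246 − 3.7859624501)/(2 − 1) = 3.6004873991
Shift from A(h/2): −0.0927375255.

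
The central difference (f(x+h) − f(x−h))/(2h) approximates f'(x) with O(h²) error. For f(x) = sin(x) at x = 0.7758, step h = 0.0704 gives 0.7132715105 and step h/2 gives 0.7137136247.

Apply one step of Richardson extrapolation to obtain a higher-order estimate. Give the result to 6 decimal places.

0.713861

Order 2 gives 2^r = 4 and 2^r − 1 = 3.
4·0.7137136247 = 2.8548544988; 2.8548544988 − 0.7132715105 = 2.1415829883
Divide by 2^2 − 1 = 3.
R = 2.1415829883/3 = 0.7138609961
Correction |R − A(h/2)| = 1.474e-04; gap |A(h/2) − A(h)| = 4.421e-04.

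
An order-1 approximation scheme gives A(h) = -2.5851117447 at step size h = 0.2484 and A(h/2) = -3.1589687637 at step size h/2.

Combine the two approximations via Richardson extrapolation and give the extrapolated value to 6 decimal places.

The method has order 1: 2^1 = 2.
Numerator 2×A(h/2) − A(h) = 2×(-3.1589687637) − (-2.5851117447) = -3.7328257827
Denominator 2 − 1 = 1.
Result: -3.7328257827
Shift from A(h/2): −0.5738570190.

-3.732826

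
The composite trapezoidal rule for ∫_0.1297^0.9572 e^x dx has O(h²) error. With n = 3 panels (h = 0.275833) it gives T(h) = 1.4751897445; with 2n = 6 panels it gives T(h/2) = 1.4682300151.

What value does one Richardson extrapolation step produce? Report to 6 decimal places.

1.465910

r = 2, so 2^r = 4.
Difference of the inputs: 1.4682300151 − 1.4751897445 = -0.0069597294
Divide by 2^2 − 1 = 3: (-0.0069597294)/3 = -0.0023199098
R = 1.4682300151 − 0.0023199098 = 1.4659101053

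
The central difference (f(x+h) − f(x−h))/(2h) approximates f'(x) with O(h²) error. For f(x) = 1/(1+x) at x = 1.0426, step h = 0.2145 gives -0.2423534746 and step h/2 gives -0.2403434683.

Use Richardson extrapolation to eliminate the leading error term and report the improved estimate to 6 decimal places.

-0.239673

Order 2 gives 2^r = 4 and 2^r − 1 = 3.
4×(-0.2403434683) − (-0.2423534746) = -0.7190203986
(4×(-0.2403434683) − (-0.2423534746))/(4 − 1) = -0.2396734662
Gap between inputs: 2.010e-03; correction applied: +0.0006700021.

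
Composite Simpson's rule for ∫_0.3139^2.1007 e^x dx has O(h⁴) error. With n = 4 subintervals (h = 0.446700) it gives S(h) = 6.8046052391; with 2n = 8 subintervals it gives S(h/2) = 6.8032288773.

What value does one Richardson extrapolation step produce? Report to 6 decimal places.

r = 4, so 2^r = 16.
Weighted: 108.8516620368 − 6.8046052391 = 102.0470567977
102.0470567977 ÷ 15 = 6.8031371198

6.803137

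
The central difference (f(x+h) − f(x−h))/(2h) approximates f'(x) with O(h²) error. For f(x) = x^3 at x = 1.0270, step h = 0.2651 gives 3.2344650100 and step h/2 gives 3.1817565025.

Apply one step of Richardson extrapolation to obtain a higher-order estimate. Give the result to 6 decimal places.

Method order is 2; weight 2^2 = 4.
4*3.1817565025 = 12.7270260100; subtract 3.2344650100 → 9.4925610000
Divide by 2^2 − 1 = 3.
R = 9.4925610000/3 = 3.1641870000
Gap between inputs: 5.271e-02; correction applied: −0.0175695025.

3.164187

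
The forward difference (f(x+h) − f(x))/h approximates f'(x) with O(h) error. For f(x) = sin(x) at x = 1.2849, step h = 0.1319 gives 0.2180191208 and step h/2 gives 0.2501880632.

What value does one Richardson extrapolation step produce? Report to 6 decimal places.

r = 1, so 2^r = 2.
Numerator 2·A(h/2) − A(h) = 2·0.2501880632 − 0.2180191208 = 0.2823570056
Divide by 2^1 − 1 = 1.
Extrapolated: 0.2823570056 / 1 = 0.2823570056

0.282357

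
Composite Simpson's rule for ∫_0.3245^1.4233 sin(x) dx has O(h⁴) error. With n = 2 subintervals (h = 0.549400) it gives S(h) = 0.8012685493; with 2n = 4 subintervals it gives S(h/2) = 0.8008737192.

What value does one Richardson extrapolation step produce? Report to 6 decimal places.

0.800847

Method order is 4; weight 2^4 = 16.
16*0.8008737192 = 12.8139795072; 12.8139795072 − 0.8012685493 = 12.0127109579
Denominator 16 − 1 = 15.
So the Richardson estimate is 0.8008473972.
Gap between inputs: 3.948e-04; correction applied: −0.0000263220.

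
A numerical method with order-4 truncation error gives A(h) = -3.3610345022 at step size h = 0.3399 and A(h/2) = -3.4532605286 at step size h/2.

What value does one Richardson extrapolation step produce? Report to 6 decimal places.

Order 4 gives 2^r = 16 and 2^r − 1 = 15.
2^4 × A(h/2) = -55.2521684576; minus A(h) gives -51.8911339554.
Extrapolated: (-51.8911339554) / 15 = -3.4594089304

-3.459409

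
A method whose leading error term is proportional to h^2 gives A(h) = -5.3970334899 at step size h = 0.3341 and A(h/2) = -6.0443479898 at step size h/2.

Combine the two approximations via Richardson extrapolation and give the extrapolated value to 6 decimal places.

-6.260119

Leading term ∝ h^2; use weight 4 = 2^2.
2^2×A(h/2) = -24.1773919592; minus A(h) gives -18.7803584693.
Divide by 2^2 − 1 = 3.
Extrapolated: (-18.7803584693) / 3 = -6.2601194898
Gap between inputs: 6.473e-01; correction applied: −0.2157715000.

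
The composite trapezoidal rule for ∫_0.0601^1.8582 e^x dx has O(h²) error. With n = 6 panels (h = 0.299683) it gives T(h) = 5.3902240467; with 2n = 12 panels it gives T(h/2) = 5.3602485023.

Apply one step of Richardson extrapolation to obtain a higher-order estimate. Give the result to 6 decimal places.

With r = 2 the leading error scales as h^2, so the weight is 2^2 = 4.
4·5.3602485023 = 21.4409940092; subtract 5.3902240467 → 16.0507699625
(4·5.3602485023 − 5.3902240467)/(4 − 1) = 5.3502566542

5.350257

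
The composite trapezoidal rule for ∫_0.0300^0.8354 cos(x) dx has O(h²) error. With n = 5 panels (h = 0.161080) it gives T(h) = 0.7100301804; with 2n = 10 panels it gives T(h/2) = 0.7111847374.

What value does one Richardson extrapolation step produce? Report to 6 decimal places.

0.711570

Order 2 gives 2^r = 4 and 2^r − 1 = 3.
Weighted: 2.8447389496 − 0.7100301804 = 2.1347087692
Divide by 2^2 − 1 = 3.
2.1347087692 ÷ 3 = 0.7115695897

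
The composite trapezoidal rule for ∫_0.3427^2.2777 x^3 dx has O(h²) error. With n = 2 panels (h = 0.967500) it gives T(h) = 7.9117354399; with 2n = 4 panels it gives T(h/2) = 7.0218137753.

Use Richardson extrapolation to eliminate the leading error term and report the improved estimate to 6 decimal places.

6.725173

Leading term ∝ h^2; use weight 4 = 2^2.
Top: 4(7.0218137753) − (7.9117354399) = 20.1755196613
R = 20.1755196613/3 = 6.7251732204
Gap between inputs: 8.899e-01; correction applied: −0.2966405549.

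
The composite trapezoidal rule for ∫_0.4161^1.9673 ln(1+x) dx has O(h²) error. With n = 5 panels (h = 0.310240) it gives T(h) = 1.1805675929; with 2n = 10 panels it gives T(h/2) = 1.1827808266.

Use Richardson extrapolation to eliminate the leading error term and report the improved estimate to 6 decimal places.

1.183519

With r = 2 the leading error scales as h^2, so the weight is 2^2 = 4.
Top: 4(1.1827808266) − (1.1805675929) = 3.5505557135
Extrapolated: 3.5505557135 / 3 = 1.1835185712
Gap between inputs: 2.213e-03; correction applied: +0.0007377446.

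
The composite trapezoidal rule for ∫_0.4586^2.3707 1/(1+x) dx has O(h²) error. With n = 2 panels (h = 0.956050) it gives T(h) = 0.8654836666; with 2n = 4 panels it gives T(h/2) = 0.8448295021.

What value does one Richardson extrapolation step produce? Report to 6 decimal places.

Error is O(h^2); halving h shrinks it by 2^2 = 4.
4*0.8448295021 = 3.3793180084; 3.3793180084 − 0.8654836666 = 2.5138343418
Divide by 2^2 − 1 = 3.
Extrapolated: 2.5138343418 / 3 = 0.8379447806
Shift from A(h/2): −0.0068847215.

0.837945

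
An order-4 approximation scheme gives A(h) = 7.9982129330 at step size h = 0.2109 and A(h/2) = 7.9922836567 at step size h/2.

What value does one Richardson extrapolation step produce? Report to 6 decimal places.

Method order is 4; weight 2^4 = 16.
Weighted: 127.8765385072 − 7.9982129330 = 119.8783255742
Divide by 2^4 − 1 = 15.
119.8783255742 ÷ 15 = 7.9918883716
Gap between inputs: 5.929e-03; correction applied: −0.0003952851.

7.991888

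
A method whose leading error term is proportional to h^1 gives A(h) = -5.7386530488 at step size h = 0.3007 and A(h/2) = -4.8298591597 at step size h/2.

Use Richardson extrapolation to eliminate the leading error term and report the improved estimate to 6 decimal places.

-3.921065

r = 1: numerator weight 2, denominator 1.
Weighted: (-9.6597183194) − (-5.7386530488) = -3.9210652706
Denominator 2 − 1 = 1.
(2 × (-4.8298591597) − (-5.7386530488))/(2 − 1) = -3.9210652706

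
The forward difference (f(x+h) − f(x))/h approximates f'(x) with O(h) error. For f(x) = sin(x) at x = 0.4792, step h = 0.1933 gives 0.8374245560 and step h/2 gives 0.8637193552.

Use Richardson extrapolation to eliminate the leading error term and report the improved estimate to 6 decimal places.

0.890014

r = 1: numerator weight 2, denominator 1.
2·0.8637193552 = 1.7274387104; subtract 0.8374245560 → 0.8900141544
0.8900141544 ÷ 1 = 0.8900141544
Correction |R − A(h/2)| = 2.629e-02; gap |A(h/2) − A(h)| = 2.629e-02.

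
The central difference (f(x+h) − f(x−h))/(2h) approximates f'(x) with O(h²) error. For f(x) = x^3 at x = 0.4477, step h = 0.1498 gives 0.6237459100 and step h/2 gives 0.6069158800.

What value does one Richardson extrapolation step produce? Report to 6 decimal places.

Order 2 gives 2^r = 4 and 2^r − 1 = 3.
Weighted: 2.4276635200 − 0.6237459100 = 1.8039176100
Divide by 2^2 − 1 = 3.
So the Richardson estimate is 0.6013058700.

0.601306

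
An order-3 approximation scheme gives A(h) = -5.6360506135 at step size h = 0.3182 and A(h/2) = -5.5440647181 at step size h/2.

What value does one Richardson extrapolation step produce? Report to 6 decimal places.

-5.530924

Leading term ∝ h^3; use weight 8 = 2^3.
8*(-5.5440647181) = -44.3525177448; (-44.3525177448) − (-5.6360506135) = -38.7164671313
Extrapolated: (-38.7164671313) / 7 = -5.5309238759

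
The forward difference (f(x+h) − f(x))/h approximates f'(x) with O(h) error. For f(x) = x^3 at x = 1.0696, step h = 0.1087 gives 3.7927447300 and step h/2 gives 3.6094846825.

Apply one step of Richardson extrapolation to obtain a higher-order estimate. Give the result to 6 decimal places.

3.426225

Leading term ∝ h^1; use weight 2 = 2^1.
Top: 2(3.6094846825) − (3.7927447300) = 3.4262246350
Divide by 2^1 − 1 = 1.
3.4262246350 ÷ 1 = 3.4262246350
Shift from A(h/2): −0.1832600475.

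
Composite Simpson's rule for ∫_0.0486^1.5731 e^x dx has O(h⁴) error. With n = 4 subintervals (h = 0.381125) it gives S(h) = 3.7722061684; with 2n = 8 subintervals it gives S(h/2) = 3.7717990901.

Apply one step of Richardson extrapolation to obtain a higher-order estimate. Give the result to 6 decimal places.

3.771772

The method has order 4: 2^4 = 16.
Top: 16(3.7717990901) − (3.7722061684) = 56.5765792732
56.5765792732 ÷ 15 = 3.7717719515
Correction |R − A(h/2)| = 2.714e-05; gap |A(h/2) − A(h)| = 4.071e-04.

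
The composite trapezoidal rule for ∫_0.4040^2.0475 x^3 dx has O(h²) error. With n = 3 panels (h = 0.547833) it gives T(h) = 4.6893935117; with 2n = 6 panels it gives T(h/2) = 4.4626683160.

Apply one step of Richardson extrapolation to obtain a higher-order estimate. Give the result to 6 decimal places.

4.387093

The method has order 2: 2^2 = 4.
Weighted: 17.8506732640 − 4.6893935117 = 13.1612797523
13.1612797523 ÷ 3 = 4.3870932508
Shift from A(h/2): −0.0755750652.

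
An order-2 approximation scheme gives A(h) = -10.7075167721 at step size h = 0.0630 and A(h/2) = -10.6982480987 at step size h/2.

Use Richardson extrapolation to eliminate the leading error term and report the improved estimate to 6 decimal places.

-10.695159

With r = 2 the leading error scales as h^2, so the weight is 2^2 = 4.
2^2 × A(h/2) = -42.7929923948; minus A(h) gives -32.0854756227.
Extrapolated: (-32.0854756227) / 3 = -10.6951585409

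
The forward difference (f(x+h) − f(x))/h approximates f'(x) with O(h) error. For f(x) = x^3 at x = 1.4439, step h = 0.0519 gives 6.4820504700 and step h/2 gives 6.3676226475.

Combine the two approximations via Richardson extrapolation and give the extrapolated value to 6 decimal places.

6.253195

The method has order 1: 2^1 = 2.
2^1 × A(h/2) = 12.7352452950; minus A(h) gives 6.2531948250.
Extrapolated: 6.2531948250 / 1 = 6.2531948250
Gap between inputs: 1.144e-01; correction applied: −0.1144278225.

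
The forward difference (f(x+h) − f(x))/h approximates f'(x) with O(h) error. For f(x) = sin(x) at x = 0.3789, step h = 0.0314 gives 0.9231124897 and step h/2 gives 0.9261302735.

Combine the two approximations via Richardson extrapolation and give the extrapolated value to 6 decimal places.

0.929148

Order 1 gives 2^r = 2 and 2^r − 1 = 1.
Numerator 2×A(h/2) − A(h) = 2×0.9261302735 − 0.9231124897 = 0.9291480573
(2×0.9261302735 − 0.9231124897)/(2 − 1) = 0.9291480573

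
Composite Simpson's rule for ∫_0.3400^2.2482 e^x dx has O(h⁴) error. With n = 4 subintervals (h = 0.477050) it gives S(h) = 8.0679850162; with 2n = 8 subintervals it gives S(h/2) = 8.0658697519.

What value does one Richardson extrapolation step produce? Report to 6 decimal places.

8.065729

Method order is 4; weight 2^4 = 16.
16*8.0658697519 − 8.0679850162 = 120.9859310142
(16*8.0658697519 − 8.0679850162)/(16 − 1) = 8.0657287343
Correction |R − A(h/2)| = 1.410e-04; gap |A(h/2) − A(h)| = 2.115e-03.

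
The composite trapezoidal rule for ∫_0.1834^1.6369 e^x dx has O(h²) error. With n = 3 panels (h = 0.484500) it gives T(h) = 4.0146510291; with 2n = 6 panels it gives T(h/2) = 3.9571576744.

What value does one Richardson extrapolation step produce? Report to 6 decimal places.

r = 2: numerator weight 4, denominator 3.
4·3.9571576744 = 15.8286306976; subtract 4.0146510291 → 11.8139796685
11.8139796685 ÷ 3 = 3.9379932228

3.937993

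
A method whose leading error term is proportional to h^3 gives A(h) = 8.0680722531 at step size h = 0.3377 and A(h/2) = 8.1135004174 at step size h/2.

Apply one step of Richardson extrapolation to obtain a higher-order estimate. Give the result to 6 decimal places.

r = 3, so 2^r = 8.
Weighted: 64.9080033392 − 8.0680722531 = 56.8399310861
Divide by 2^3 − 1 = 7.
(8×8.1135004174 − 8.0680722531)/(8 − 1) = 8.1199901552

8.119990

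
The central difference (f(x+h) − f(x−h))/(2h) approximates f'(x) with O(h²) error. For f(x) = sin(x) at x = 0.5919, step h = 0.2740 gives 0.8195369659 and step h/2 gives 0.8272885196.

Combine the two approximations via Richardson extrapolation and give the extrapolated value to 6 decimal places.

With r = 2 the leading error scales as h^2, so the weight is 2^2 = 4.
Weighted: 3.3091540784 − 0.8195369659 = 2.4896171125
R = 2.4896171125/3 = 0.8298723708
Gap between inputs: 7.752e-03; correction applied: +0.0025838512.

0.829872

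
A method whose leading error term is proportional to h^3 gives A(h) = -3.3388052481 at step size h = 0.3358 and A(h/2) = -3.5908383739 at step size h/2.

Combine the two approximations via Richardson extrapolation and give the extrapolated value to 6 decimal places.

Error is O(h^3); halving h shrinks it by 2^3 = 8.
8·(-3.5908383739) = -28.7267069912; (-28.7267069912) − (-3.3388052481) = -25.3879017431
Denominator 8 − 1 = 7.
Result: -3.6268431062

-3.626843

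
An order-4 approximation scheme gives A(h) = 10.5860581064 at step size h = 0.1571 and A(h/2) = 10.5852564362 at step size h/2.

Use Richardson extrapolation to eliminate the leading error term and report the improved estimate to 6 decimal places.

Order 4 gives 2^r = 16 and 2^r − 1 = 15.
A(h/2) − A(h) = 10.5852564362 − 10.5860581064 = -0.0008016702
Correction (A(h/2) − A(h))/(16 − 1) = (-0.0008016702)/15 = -0.0000534447
R = A(h/2) + (A(h/2) − A(h))/15 = 10.5852564362 − 0.0000534447 = 10.5852029915

10.585203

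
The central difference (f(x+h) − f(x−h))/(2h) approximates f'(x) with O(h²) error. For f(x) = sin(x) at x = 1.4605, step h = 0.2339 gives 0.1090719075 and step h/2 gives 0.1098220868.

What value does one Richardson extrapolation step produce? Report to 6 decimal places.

0.110072

r = 2: numerator weight 4, denominator 3.
4×0.1098220868 = 0.4392883472; 0.4392883472 − 0.1090719075 = 0.3302164397
Extrapolated: 0.3302164397 / 3 = 0.1100721466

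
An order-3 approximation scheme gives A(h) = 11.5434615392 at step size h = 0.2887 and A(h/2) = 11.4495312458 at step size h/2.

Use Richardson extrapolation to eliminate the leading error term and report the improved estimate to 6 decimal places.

11.436113

The method has order 3: 2^3 = 8.
8 × 11.4495312458 = 91.5962499664; subtract 11.5434615392 → 80.0527884272
(8 × 11.4495312458 − 11.5434615392)/(8 − 1) = 11.4361126325
Gap between inputs: 9.393e-02; correction applied: −0.0134186133.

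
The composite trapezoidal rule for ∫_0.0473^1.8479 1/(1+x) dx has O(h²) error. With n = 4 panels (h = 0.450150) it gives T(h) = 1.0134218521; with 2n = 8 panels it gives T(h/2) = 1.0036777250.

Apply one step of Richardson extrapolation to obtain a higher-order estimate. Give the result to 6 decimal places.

1.000430

Leading term ∝ h^2; use weight 4 = 2^2.
Numerator 4*A(h/2) − A(h) = 4*1.0036777250 − 1.0134218521 = 3.0012890479
(4*1.0036777250 − 1.0134218521)/(4 − 1) = 1.0004296826
Shift from A(h/2): −0.0032480424.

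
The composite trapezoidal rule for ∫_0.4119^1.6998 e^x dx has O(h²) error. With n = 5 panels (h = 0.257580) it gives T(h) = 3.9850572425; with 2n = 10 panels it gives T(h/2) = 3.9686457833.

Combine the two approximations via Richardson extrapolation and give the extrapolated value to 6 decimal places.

3.963175

Error is O(h^2); halving h shrinks it by 2^2 = 4.
4·3.9686457833 = 15.8745831332; 15.8745831332 − 3.9850572425 = 11.8895258907
(4·3.9686457833 − 3.9850572425)/(4 − 1) = 3.9631752969
Correction |R − A(h/2)| = 5.470e-03; gap |A(h/2) − A(h)| = 1.641e-02.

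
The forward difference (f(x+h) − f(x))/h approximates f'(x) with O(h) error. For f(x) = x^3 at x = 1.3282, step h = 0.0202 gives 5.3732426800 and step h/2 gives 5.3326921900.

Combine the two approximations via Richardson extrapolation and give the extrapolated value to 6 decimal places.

5.292142

Leading term ∝ h^1; use weight 2 = 2^1.
2 × 5.3326921900 = 10.6653843800; subtract 5.3732426800 → 5.2921417000
Denominator 2 − 1 = 1.
R = 5.2921417000/1 = 5.2921417000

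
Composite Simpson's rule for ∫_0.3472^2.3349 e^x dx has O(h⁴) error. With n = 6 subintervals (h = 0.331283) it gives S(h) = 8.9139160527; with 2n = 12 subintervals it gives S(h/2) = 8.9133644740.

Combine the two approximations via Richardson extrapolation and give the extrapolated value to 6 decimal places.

8.913328

The method has order 4: 2^4 = 16.
Numerator 16*A(h/2) − A(h) = 16*8.9133644740 − 8.9139160527 = 133.6999155313
Divide by 2^4 − 1 = 15.
So the Richardson estimate is 8.9133277021.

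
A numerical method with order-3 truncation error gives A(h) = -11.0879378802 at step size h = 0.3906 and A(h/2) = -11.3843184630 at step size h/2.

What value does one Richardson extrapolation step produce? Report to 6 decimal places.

The method has order 3: 2^3 = 8.
Numerator 8 × A(h/2) − A(h) = 8 × (-11.3843184630) − (-11.0879378802) = -79.9866098238
(-79.9866098238) ÷ 7 = -11.4266585463
Gap between inputs: 2.964e-01; correction applied: −0.0423400833.

-11.426659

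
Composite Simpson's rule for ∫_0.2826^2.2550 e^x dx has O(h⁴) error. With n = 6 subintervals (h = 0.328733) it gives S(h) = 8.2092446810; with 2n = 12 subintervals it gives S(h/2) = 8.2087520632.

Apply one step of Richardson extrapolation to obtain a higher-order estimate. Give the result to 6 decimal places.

Error is O(h^4); halving h shrinks it by 2^4 = 16.
Top: 16(8.2087520632) − (8.2092446810) = 123.1307883302
Denominator 16 − 1 = 15.
(16·8.2087520632 − 8.2092446810)/(16 − 1) = 8.2087192220

8.208719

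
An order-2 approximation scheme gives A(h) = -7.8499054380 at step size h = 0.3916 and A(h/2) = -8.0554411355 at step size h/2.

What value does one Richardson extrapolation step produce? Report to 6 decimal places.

-8.123953

Error is O(h^2); halving h shrinks it by 2^2 = 4.
A(h/2) − A(h) = -8.0554411355 − (-7.8499054380) = -0.2055356975
Divide by 2^2 − 1 = 3: (-0.2055356975)/3 = -0.0685118992
R = A(h/2) + (A(h/2) − A(h))/3 = -8.0554411355 − 0.0685118992 = -8.1239530347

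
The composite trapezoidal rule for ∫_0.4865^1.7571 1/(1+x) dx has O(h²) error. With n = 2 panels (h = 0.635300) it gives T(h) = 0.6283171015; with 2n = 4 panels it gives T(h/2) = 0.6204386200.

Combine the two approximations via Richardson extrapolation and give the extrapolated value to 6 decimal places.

0.617812

Leading term ∝ h^2; use weight 4 = 2^2.
4·0.6204386200 − 0.6283171015 = 1.8534373785
(4·0.6204386200 − 0.6283171015)/(4 − 1) = 0.6178124595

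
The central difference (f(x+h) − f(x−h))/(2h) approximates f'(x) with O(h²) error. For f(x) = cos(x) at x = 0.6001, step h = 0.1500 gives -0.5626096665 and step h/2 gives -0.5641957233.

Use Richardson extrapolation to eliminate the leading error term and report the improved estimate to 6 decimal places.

-0.564724

With r = 2 the leading error scales as h^2, so the weight is 2^2 = 4.
2^2×A(h/2) = -2.2567828932; minus A(h) gives -1.6941732267.
Denominator 4 − 1 = 3.
So the Richardson estimate is -0.5647244089.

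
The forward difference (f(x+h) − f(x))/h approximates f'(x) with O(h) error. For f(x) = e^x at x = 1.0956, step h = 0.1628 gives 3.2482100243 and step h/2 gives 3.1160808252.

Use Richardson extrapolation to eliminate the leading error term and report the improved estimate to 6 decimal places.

2.983952

Error is O(h^1); halving h shrinks it by 2^1 = 2.
2*3.1160808252 = 6.2321616504; subtract 3.2482100243 → 2.9839516261
(2*3.1160808252 − 3.2482100243)/(2 − 1) = 2.9839516261
Correction |R − A(h/2)| = 1.321e-01; gap |A(h/2) − A(h)| = 1.321e-01.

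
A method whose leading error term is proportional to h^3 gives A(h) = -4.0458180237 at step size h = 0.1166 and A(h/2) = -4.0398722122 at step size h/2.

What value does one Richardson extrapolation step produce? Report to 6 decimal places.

The method has order 3: 2^3 = 8.
8*(-4.0398722122) = -32.3189776976; subtract (-4.0458180237) → -28.2731596739
Denominator 8 − 1 = 7.
Extrapolated: (-28.2731596739) / 7 = -4.0390228106

-4.039023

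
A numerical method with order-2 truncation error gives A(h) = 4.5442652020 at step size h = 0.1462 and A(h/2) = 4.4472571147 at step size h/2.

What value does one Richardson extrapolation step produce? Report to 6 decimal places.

4.414921

Error is O(h^2); halving h shrinks it by 2^2 = 4.
2^2 × A(h/2) = 17.7890284588; minus A(h) gives 13.2447632568.
(4 × 4.4472571147 − 4.5442652020)/(4 − 1) = 4.4149210856
Gap between inputs: 9.701e-02; correction applied: −0.0323360291.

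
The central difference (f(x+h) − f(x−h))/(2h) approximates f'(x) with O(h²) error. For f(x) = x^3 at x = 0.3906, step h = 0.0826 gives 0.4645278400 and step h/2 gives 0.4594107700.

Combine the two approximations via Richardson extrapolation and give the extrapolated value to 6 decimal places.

Order 2 gives 2^r = 4 and 2^r − 1 = 3.
2^2*A(h/2) = 1.8376430800; minus A(h) gives 1.3731152400.
Divide by 2^2 − 1 = 3.
So the Richardson estimate is 0.4577050800.

0.457705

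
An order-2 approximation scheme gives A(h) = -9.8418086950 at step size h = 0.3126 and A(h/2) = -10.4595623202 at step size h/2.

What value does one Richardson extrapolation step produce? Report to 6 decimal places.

-10.665480

Leading term ∝ h^2; use weight 4 = 2^2.
Numerator 4×A(h/2) − A(h) = 4×(-10.4595623202) − (-9.8418086950) = -31.9964405858
Extrapolated: (-31.9964405858) / 3 = -10.6654801953
Shift from A(h/2): −0.2059178751.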